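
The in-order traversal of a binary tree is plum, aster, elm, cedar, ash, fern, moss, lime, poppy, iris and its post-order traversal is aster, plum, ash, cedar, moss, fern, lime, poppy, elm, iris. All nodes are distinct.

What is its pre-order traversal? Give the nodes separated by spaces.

The last element of post-order is the root; it splits in-order into left and right subtrees.
Root iris: left subtree has 9 nodes {plum, aster, elm, cedar, ash, fern, moss, lime, poppy}, right has 0 { }.
  Root elm: left subtree has 2 nodes {plum, aster}, right has 6 {cedar, ash, fern, moss, lime, poppy}.
    Root plum: left subtree has 0 nodes { }, right has 1 {aster}.
    Root poppy: left subtree has 5 nodes {cedar, ash, fern, moss, lime}, right has 0 { }.
      Root lime: left subtree has 4 nodes {cedar, ash, fern, moss}, right has 0 { }.
        Root fern: left subtree has 2 nodes {cedar, ash}, right has 1 {moss}.
          Root cedar: left subtree has 0 nodes { }, right has 1 {ash}.

iris elm plum aster poppy lime fern cedar ash moss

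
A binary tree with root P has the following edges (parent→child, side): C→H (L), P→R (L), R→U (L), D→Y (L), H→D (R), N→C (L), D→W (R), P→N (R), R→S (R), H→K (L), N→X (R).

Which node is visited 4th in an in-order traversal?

P

In-order visits the left subtree, then the node, then the right subtree.
At P: go left to R.
  At R: go left to U.
    U is a leaf — visit U.
  Visit R.
  At R: go right to S.
    S is a leaf — visit S.
Visit P.
At P: go right to N.
  At N: go left to C.
    At C: go left to H.
      At H: go left to K.
        K is a leaf — visit K.
      Visit H.
      At H: go right to D.
        At D: go left to Y.
          Y is a leaf — visit Y.
        Visit D.
        At D: go right to W.
          W is a leaf — visit W.
    Visit C.
    At C: no right child.
  Visit N.
  At N: go right to X.
    X is a leaf — visit X.
Full in-order sequence: U, R, S, P, K, H, Y, D, W, C, N, X.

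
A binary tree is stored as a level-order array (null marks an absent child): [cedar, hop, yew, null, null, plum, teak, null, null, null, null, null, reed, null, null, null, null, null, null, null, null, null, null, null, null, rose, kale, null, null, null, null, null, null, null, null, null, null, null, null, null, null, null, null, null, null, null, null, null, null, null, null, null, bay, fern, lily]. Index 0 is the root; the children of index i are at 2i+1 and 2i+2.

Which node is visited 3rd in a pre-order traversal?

yew

Pre-order visits the node, then its left subtree, then its right subtree.
Visit cedar.
At cedar: go left to hop.
  hop is a leaf — visit hop.
At cedar: go right to yew.
  Visit yew.
  At yew: go left to plum.
    Visit plum.
    At plum: no left child.
    At plum: go right to reed.
      Visit reed.
      At reed: go left to rose.
        Visit rose.
        At rose: no left child.
        At rose: go right to bay.
          bay is a leaf — visit bay.
      At reed: go right to kale.
        Visit kale.
        At kale: go left to fern.
          fern is a leaf — visit fern.
        At kale: go right to lily.
          lily is a leaf — visit lily.
  At yew: go right to teak.
    teak is a leaf — visit teak.
Full pre-order sequence: cedar, hop, yew, plum, reed, rose, bay, kale, fern, lily, teak.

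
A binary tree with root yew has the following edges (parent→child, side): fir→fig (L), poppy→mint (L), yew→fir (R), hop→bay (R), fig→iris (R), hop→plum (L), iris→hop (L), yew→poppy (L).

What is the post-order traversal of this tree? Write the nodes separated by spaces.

Post-order visits the left subtree, then the right subtree, then the node.
At yew: go left to poppy.
  At poppy: go left to mint.
    mint is a leaf — visit mint.
  At poppy: no right child.
  Visit poppy.
At yew: go right to fir.
  At fir: go left to fig.
    At fig: no left child.
    At fig: go right to iris.
      At iris: go left to hop.
        At hop: go left to plum.
          plum is a leaf — visit plum.
        At hop: go right to bay.
          bay is a leaf — visit bay.
        Visit hop.
      At iris: no right child.
      Visit iris.
    Visit fig.
  At fir: no right child.
  Visit fir.
Visit yew.

mint poppy plum bay hop iris fig fir yew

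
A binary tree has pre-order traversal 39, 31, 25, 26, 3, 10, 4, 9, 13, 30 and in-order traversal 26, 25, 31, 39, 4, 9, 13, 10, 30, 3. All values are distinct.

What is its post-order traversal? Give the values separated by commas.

The first element of pre-order is the root; it splits in-order into left and right subtrees.
Root 39: left subtree has 3 nodes {26, 25, 31}, right has 6 {4, 9, 13, 10, 30, 3}.
  Root 31: left subtree has 2 nodes {26, 25}, right has 0 { }.
    Root 25: left subtree has 1 node {26}, right has 0 { }.
  Root 3: left subtree has 5 nodes {4, 9, 13, 10, 30}, right has 0 { }.
    Root 10: left subtree has 3 nodes {4, 9, 13}, right has 1 {30}.
      Root 4: left subtree has 0 nodes { }, right has 2 {9, 13}.
        Root 9: left subtree has 0 nodes { }, right has 1 {13}.

26, 25, 31, 13, 9, 4, 30, 10, 3, 39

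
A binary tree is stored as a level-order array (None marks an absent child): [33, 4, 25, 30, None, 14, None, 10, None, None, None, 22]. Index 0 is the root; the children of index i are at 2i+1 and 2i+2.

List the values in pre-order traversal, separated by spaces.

33 4 30 10 25 14 22

Pre-order visits the node, then its left subtree, then its right subtree.
Visit 33.
At 33: go left to 4.
  Visit 4.
  At 4: go left to 30.
    Visit 30.
    At 30: go left to 10.
      10 is a leaf — visit 10.
    At 30: no right child.
  At 4: no right child.
At 33: go right to 25.
  Visit 25.
  At 25: go left to 14.
    Visit 14.
    At 14: go left to 22.
      22 is a leaf — visit 22.
    At 14: no right child.
  At 25: no right child.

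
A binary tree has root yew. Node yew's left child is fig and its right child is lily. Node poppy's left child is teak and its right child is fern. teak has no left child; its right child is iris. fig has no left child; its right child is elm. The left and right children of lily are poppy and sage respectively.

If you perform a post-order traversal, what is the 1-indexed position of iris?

3

Post-order visits the left subtree, then the right subtree, then the node.
At yew: go left to fig.
  At fig: no left child.
  At fig: go right to elm.
    elm is a leaf — visit elm.
  Visit fig.
At yew: go right to lily.
  At lily: go left to poppy.
    At poppy: go left to teak.
      At teak: no left child.
      At teak: go right to iris.
        iris is a leaf — visit iris.
      Visit teak.
    At poppy: go right to fern.
      fern is a leaf — visit fern.
    Visit poppy.
  At lily: go right to sage.
    sage is a leaf — visit sage.
  Visit lily.
Visit yew.
Full post-order sequence: elm, fig, iris, teak, fern, poppy, sage, lily, yew.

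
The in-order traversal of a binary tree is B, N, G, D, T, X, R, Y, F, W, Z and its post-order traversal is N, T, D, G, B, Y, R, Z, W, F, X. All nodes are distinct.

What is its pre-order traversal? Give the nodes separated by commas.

The last element of post-order is the root; it splits in-order into left and right subtrees.
Root X: left subtree has 5 nodes {B, N, G, D, T}, right has 5 {R, Y, F, W, Z}.
  Root B: left subtree has 0 nodes { }, right has 4 {N, G, D, T}.
    Root G: left subtree has 1 node {N}, right has 2 {D, T}.
      Root D: left subtree has 0 nodes { }, right has 1 {T}.
  Root F: left subtree has 2 nodes {R, Y}, right has 2 {W, Z}.
    Root R: left subtree has 0 nodes { }, right has 1 {Y}.
    Root W: left subtree has 0 nodes { }, right has 1 {Z}.

X, B, G, N, D, T, F, R, Y, W, Z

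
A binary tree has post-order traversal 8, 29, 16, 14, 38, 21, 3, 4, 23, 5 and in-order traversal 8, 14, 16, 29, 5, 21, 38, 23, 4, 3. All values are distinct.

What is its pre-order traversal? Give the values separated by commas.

5, 14, 8, 16, 29, 23, 21, 38, 4, 3

The last element of post-order is the root; it splits in-order into left and right subtrees.
Root 5: left subtree has 4 nodes {8, 14, 16, 29}, right has 5 {21, 38, 23, 4, 3}.
  Root 14: left subtree has 1 node {8}, right has 2 {16, 29}.
    Root 16: left subtree has 0 nodes { }, right has 1 {29}.
  Root 23: left subtree has 2 nodes {21, 38}, right has 2 {4, 3}.
    Root 21: left subtree has 0 nodes { }, right has 1 {38}.
    Root 4: left subtree has 0 nodes { }, right has 1 {3}.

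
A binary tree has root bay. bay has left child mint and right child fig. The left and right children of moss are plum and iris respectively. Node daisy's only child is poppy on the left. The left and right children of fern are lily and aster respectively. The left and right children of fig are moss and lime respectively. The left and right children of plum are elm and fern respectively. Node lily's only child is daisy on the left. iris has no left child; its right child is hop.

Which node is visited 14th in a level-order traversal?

poppy

Level-order visits nodes level by level from the root, left to right within each level.
Level 0: bay
Level 1: mint, fig
Level 2: moss, lime
Level 3: plum, iris
Level 4: elm, fern, hop
Level 5: lily, aster
Level 6: daisy
Level 7: poppy
Full level-order sequence: bay, mint, fig, moss, lime, plum, iris, elm, fern, hop, lily, aster, daisy, poppy.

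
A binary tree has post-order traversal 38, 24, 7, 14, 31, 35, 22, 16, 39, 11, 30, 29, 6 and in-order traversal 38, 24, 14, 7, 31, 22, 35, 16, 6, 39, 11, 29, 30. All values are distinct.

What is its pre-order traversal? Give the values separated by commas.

The last element of post-order is the root; it splits in-order into left and right subtrees.
Root 6: left subtree has 8 nodes {38, 24, 14, 7, 31, 22, 35, 16}, right has 4 {39, 11, 29, 30}.
  Root 16: left subtree has 7 nodes {38, 24, 14, 7, 31, 22, 35}, right has 0 { }.
    Root 22: left subtree has 5 nodes {38, 24, 14, 7, 31}, right has 1 {35}.
      Root 31: left subtree has 4 nodes {38, 24, 14, 7}, right has 0 { }.
        Root 14: left subtree has 2 nodes {38, 24}, right has 1 {7}.
          Root 24: left subtree has 1 node {38}, right has 0 { }.
  Root 29: left subtree has 2 nodes {39, 11}, right has 1 {30}.
    Root 11: left subtree has 1 node {39}, right has 0 { }.

6, 16, 22, 31, 14, 24, 38, 7, 35, 29, 11, 39, 30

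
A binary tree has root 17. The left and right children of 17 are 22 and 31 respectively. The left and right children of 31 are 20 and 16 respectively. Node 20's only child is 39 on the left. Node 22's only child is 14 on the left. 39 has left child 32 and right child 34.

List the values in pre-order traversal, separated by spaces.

17 22 14 31 20 39 32 34 16

Pre-order visits the node, then its left subtree, then its right subtree.
Visit 17.
At 17: go left to 22.
  Visit 22.
  At 22: go left to 14.
    14 is a leaf — visit 14.
  At 22: no right child.
At 17: go right to 31.
  Visit 31.
  At 31: go left to 20.
    Visit 20.
    At 20: go left to 39.
      Visit 39.
      At 39: go left to 32.
        32 is a leaf — visit 32.
      At 39: go right to 34.
        34 is a leaf — visit 34.
    At 20: no right child.
  At 31: go right to 16.
    16 is a leaf — visit 16.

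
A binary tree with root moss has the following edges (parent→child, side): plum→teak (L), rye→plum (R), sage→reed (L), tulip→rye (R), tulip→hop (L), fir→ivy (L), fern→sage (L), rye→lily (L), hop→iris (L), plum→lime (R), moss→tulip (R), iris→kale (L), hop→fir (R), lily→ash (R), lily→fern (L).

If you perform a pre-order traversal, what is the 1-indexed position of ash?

Pre-order visits the node, then its left subtree, then its right subtree.
Visit moss.
At moss: no left child.
At moss: go right to tulip.
  Visit tulip.
  At tulip: go left to hop.
    Visit hop.
    At hop: go left to iris.
      Visit iris.
      At iris: go left to kale.
        kale is a leaf — visit kale.
      At iris: no right child.
    At hop: go right to fir.
      Visit fir.
      At fir: go left to ivy.
        ivy is a leaf — visit ivy.
      At fir: no right child.
  At tulip: go right to rye.
    Visit rye.
    At rye: go left to lily.
      Visit lily.
      At lily: go left to fern.
        Visit fern.
        At fern: go left to sage.
          Visit sage.
          At sage: go left to reed.
            reed is a leaf — visit reed.
          At sage: no right child.
        At fern: no right child.
      At lily: go right to ash.
        ash is a leaf — visit ash.
    At rye: go right to plum.
      Visit plum.
      At plum: go left to teak.
        teak is a leaf — visit teak.
      At plum: go right to lime.
        lime is a leaf — visit lime.
Full pre-order sequence: moss, tulip, hop, iris, kale, fir, ivy, rye, lily, fern, sage, reed, ash, plum, teak, lime.

13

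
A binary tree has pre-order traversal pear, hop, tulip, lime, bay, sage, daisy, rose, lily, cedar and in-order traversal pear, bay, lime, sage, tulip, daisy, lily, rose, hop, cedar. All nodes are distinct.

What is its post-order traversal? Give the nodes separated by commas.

The first element of pre-order is the root; it splits in-order into left and right subtrees.
Root pear: left subtree has 0 nodes { }, right has 9 {bay, lime, sage, tulip, daisy, lily, rose, hop, cedar}.
  Root hop: left subtree has 7 nodes {bay, lime, sage, tulip, daisy, lily, rose}, right has 1 {cedar}.
    Root tulip: left subtree has 3 nodes {bay, lime, sage}, right has 3 {daisy, lily, rose}.
      Root lime: left subtree has 1 node {bay}, right has 1 {sage}.
      Root daisy: left subtree has 0 nodes { }, right has 2 {lily, rose}.
        Root rose: left subtree has 1 node {lily}, right has 0 { }.

bay, sage, lime, lily, rose, daisy, tulip, cedar, hop, pear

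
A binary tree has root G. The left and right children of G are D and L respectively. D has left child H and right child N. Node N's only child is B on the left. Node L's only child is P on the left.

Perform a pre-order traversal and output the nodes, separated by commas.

G, D, H, N, B, L, P

Pre-order visits the node, then its left subtree, then its right subtree.
Visit G.
At G: go left to D.
  Visit D.
  At D: go left to H.
    H is a leaf — visit H.
  At D: go right to N.
    Visit N.
    At N: go left to B.
      B is a leaf — visit B.
    At N: no right child.
At G: go right to L.
  Visit L.
  At L: go left to P.
    P is a leaf — visit P.
  At L: no right child.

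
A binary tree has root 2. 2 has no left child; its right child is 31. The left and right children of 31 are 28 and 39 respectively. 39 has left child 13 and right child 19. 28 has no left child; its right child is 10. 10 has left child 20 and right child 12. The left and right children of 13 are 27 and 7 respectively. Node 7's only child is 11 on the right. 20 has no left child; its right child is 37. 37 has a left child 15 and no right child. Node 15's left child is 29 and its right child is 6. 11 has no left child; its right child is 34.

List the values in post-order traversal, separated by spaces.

Post-order visits the left subtree, then the right subtree, then the node.
At 2: no left child.
At 2: go right to 31.
  At 31: go left to 28.
    At 28: no left child.
    At 28: go right to 10.
      At 10: go left to 20.
        At 20: no left child.
        At 20: go right to 37.
          At 37: go left to 15.
            At 15: go left to 29.
              29 is a leaf — visit 29.
            At 15: go right to 6.
              6 is a leaf — visit 6.
            Visit 15.
          At 37: no right child.
          Visit 37.
        Visit 20.
      At 10: go right to 12.
        12 is a leaf — visit 12.
      Visit 10.
    Visit 28.
  At 31: go right to 39.
    At 39: go left to 13.
      At 13: go left to 27.
        27 is a leaf — visit 27.
      At 13: go right to 7.
        At 7: no left child.
        At 7: go right to 11.
          At 11: no left child.
          At 11: go right to 34.
            34 is a leaf — visit 34.
          Visit 11.
        Visit 7.
      Visit 13.
    At 39: go right to 19.
      19 is a leaf — visit 19.
    Visit 39.
  Visit 31.
Visit 2.

29 6 15 37 20 12 10 28 27 34 11 7 13 19 39 31 2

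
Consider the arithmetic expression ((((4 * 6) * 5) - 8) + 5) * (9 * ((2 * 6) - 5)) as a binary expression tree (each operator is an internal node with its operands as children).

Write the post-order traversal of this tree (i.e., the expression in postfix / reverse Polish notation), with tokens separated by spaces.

Post-order on an expression tree gives postfix notation: for each operator, emit left operand, right operand, then the operator.

4 6 * 5 * 8 - 5 + 9 2 6 * 5 - * *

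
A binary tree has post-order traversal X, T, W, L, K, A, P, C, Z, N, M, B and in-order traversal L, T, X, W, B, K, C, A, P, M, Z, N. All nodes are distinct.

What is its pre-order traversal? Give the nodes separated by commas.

B, L, W, T, X, M, C, K, P, A, N, Z

The last element of post-order is the root; it splits in-order into left and right subtrees.
Root B: left subtree has 4 nodes {L, T, X, W}, right has 7 {K, C, A, P, M, Z, N}.
  Root L: left subtree has 0 nodes { }, right has 3 {T, X, W}.
    Root W: left subtree has 2 nodes {T, X}, right has 0 { }.
      Root T: left subtree has 0 nodes { }, right has 1 {X}.
  Root M: left subtree has 4 nodes {K, C, A, P}, right has 2 {Z, N}.
    Root C: left subtree has 1 node {K}, right has 2 {A, P}.
      Root P: left subtree has 1 node {A}, right has 0 { }.
    Root N: left subtree has 1 node {Z}, right has 0 { }.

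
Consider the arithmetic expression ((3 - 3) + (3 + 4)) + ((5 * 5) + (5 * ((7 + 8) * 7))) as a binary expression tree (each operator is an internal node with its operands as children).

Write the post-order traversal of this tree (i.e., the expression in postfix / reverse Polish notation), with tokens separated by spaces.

3 3 - 3 4 + + 5 5 * 5 7 8 + 7 * * + +

Post-order on an expression tree gives postfix notation: for each operator, emit left operand, right operand, then the operator.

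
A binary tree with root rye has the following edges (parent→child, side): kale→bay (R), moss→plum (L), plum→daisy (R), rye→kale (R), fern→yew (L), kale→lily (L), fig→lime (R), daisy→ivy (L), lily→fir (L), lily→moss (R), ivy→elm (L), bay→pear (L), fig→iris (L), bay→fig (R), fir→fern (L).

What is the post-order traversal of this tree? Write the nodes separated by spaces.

Post-order visits the left subtree, then the right subtree, then the node.
At rye: no left child.
At rye: go right to kale.
  At kale: go left to lily.
    At lily: go left to fir.
      At fir: go left to fern.
        At fern: go left to yew.
          yew is a leaf — visit yew.
        At fern: no right child.
        Visit fern.
      At fir: no right child.
      Visit fir.
    At lily: go right to moss.
      At moss: go left to plum.
        At plum: no left child.
        At plum: go right to daisy.
          At daisy: go left to ivy.
            At ivy: go left to elm.
              elm is a leaf — visit elm.
            At ivy: no right child.
            Visit ivy.
          At daisy: no right child.
          Visit daisy.
        Visit plum.
      At moss: no right child.
      Visit moss.
    Visit lily.
  At kale: go right to bay.
    At bay: go left to pear.
      pear is a leaf — visit pear.
    At bay: go right to fig.
      At fig: go left to iris.
        iris is a leaf — visit iris.
      At fig: go right to lime.
        lime is a leaf — visit lime.
      Visit fig.
    Visit bay.
  Visit kale.
Visit rye.

yew fern fir elm ivy daisy plum moss lily pear iris lime fig bay kale rye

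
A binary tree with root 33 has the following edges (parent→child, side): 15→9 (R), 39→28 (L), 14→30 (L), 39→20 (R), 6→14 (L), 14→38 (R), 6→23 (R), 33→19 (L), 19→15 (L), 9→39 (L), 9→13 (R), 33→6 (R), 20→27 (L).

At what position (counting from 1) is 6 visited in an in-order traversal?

13

In-order visits the left subtree, then the node, then the right subtree.
At 33: go left to 19.
  At 19: go left to 15.
    At 15: no left child.
    Visit 15.
    At 15: go right to 9.
      At 9: go left to 39.
        At 39: go left to 28.
          28 is a leaf — visit 28.
        Visit 39.
        At 39: go right to 20.
          At 20: go left to 27.
            27 is a leaf — visit 27.
          Visit 20.
          At 20: no right child.
      Visit 9.
      At 9: go right to 13.
        13 is a leaf — visit 13.
  Visit 19.
  At 19: no right child.
Visit 33.
At 33: go right to 6.
  At 6: go left to 14.
    At 14: go left to 30.
      30 is a leaf — visit 30.
    Visit 14.
    At 14: go right to 38.
      38 is a leaf — visit 38.
  Visit 6.
  At 6: go right to 23.
    23 is a leaf — visit 23.
Full in-order sequence: 15, 28, 39, 27, 20, 9, 13, 19, 33, 30, 14, 38, 6, 23.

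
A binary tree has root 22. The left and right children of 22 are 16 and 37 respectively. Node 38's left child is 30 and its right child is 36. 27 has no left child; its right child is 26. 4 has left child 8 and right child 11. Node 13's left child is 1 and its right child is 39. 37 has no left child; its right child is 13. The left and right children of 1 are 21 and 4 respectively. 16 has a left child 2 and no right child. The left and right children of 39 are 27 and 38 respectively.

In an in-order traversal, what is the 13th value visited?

39

In-order visits the left subtree, then the node, then the right subtree.
At 22: go left to 16.
  At 16: go left to 2.
    2 is a leaf — visit 2.
  Visit 16.
  At 16: no right child.
Visit 22.
At 22: go right to 37.
  At 37: no left child.
  Visit 37.
  At 37: go right to 13.
    At 13: go left to 1.
      At 1: go left to 21.
        21 is a leaf — visit 21.
      Visit 1.
      At 1: go right to 4.
        At 4: go left to 8.
          8 is a leaf — visit 8.
        Visit 4.
        At 4: go right to 11.
          11 is a leaf — visit 11.
    Visit 13.
    At 13: go right to 39.
      At 39: go left to 27.
        At 27: no left child.
        Visit 27.
        At 27: go right to 26.
          26 is a leaf — visit 26.
      Visit 39.
      At 39: go right to 38.
        At 38: go left to 30.
          30 is a leaf — visit 30.
        Visit 38.
        At 38: go right to 36.
          36 is a leaf — visit 36.
Full in-order sequence: 2, 16, 22, 37, 21, 1, 8, 4, 11, 13, 27, 26, 39, 30, 38, 36.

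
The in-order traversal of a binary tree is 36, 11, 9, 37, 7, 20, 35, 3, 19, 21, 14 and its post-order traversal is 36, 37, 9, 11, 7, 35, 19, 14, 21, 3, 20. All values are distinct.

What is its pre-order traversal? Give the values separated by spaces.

The last element of post-order is the root; it splits in-order into left and right subtrees.
Root 20: left subtree has 5 nodes {36, 11, 9, 37, 7}, right has 5 {35, 3, 19, 21, 14}.
  Root 7: left subtree has 4 nodes {36, 11, 9, 37}, right has 0 { }.
    Root 11: left subtree has 1 node {36}, right has 2 {9, 37}.
      Root 9: left subtree has 0 nodes { }, right has 1 {37}.
  Root 3: left subtree has 1 node {35}, right has 3 {19, 21, 14}.
    Root 21: left subtree has 1 node {19}, right has 1 {14}.

20 7 11 36 9 37 3 35 21 19 14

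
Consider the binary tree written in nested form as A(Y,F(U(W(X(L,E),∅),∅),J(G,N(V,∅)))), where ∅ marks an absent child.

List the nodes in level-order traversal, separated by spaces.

Level-order visits nodes level by level from the root, left to right within each level.
Level 0: A
Level 1: Y, F
Level 2: U, J
Level 3: W, G, N
Level 4: X, V
Level 5: L, E

A Y F U J W G N X V L E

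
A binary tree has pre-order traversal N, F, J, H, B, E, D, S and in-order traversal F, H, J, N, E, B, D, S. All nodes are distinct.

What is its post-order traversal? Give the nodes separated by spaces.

H J F E S D B N

The first element of pre-order is the root; it splits in-order into left and right subtrees.
Root N: left subtree has 3 nodes {F, H, J}, right has 4 {E, B, D, S}.
  Root F: left subtree has 0 nodes { }, right has 2 {H, J}.
    Root J: left subtree has 1 node {H}, right has 0 { }.
  Root B: left subtree has 1 node {E}, right has 2 {D, S}.
    Root D: left subtree has 0 nodes { }, right has 1 {S}.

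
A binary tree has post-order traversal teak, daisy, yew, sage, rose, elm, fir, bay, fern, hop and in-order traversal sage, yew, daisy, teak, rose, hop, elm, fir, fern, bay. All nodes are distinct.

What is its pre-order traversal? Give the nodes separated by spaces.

The last element of post-order is the root; it splits in-order into left and right subtrees.
Root hop: left subtree has 5 nodes {sage, yew, daisy, teak, rose}, right has 4 {elm, fir, fern, bay}.
  Root rose: left subtree has 4 nodes {sage, yew, daisy, teak}, right has 0 { }.
    Root sage: left subtree has 0 nodes { }, right has 3 {yew, daisy, teak}.
      Root yew: left subtree has 0 nodes { }, right has 2 {daisy, teak}.
        Root daisy: left subtree has 0 nodes { }, right has 1 {teak}.
  Root fern: left subtree has 2 nodes {elm, fir}, right has 1 {bay}.
    Root fir: left subtree has 1 node {elm}, right has 0 { }.

hop rose sage yew daisy teak fern fir elm bay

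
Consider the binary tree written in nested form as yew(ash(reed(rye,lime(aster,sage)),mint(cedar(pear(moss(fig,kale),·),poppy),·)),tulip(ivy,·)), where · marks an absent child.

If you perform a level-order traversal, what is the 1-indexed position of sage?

11

Level-order visits nodes level by level from the root, left to right within each level.
Level 0: yew
Level 1: ash, tulip
Level 2: reed, mint, ivy
Level 3: rye, lime, cedar
Level 4: aster, sage, pear, poppy
Level 5: moss
Level 6: fig, kale
Full level-order sequence: yew, ash, tulip, reed, mint, ivy, rye, lime, cedar, aster, sage, pear, poppy, moss, fig, kale.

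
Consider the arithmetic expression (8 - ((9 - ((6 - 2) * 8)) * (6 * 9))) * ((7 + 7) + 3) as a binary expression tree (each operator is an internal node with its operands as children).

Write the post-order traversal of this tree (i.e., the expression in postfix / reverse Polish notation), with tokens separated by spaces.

Post-order on an expression tree gives postfix notation: for each operator, emit left operand, right operand, then the operator.

8 9 6 2 - 8 * - 6 9 * * - 7 7 + 3 + *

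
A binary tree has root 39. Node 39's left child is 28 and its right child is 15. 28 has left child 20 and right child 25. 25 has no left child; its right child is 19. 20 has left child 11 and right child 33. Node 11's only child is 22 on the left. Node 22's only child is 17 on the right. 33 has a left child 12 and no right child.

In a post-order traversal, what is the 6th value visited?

Post-order visits the left subtree, then the right subtree, then the node.
At 39: go left to 28.
  At 28: go left to 20.
    At 20: go left to 11.
      At 11: go left to 22.
        At 22: no left child.
        At 22: go right to 17.
          17 is a leaf — visit 17.
        Visit 22.
      At 11: no right child.
      Visit 11.
    At 20: go right to 33.
      At 33: go left to 12.
        12 is a leaf — visit 12.
      At 33: no right child.
      Visit 33.
    Visit 20.
  At 28: go right to 25.
    At 25: no left child.
    At 25: go right to 19.
      19 is a leaf — visit 19.
    Visit 25.
  Visit 28.
At 39: go right to 15.
  15 is a leaf — visit 15.
Visit 39.
Full post-order sequence: 17, 22, 11, 12, 33, 20, 19, 25, 28, 15, 39.

20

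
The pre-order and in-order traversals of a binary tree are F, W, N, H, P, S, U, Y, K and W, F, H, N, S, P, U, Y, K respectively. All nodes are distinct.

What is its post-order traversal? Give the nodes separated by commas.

W, H, S, K, Y, U, P, N, F

The first element of pre-order is the root; it splits in-order into left and right subtrees.
Root F: left subtree has 1 node {W}, right has 7 {H, N, S, P, U, Y, K}.
  Root N: left subtree has 1 node {H}, right has 5 {S, P, U, Y, K}.
    Root P: left subtree has 1 node {S}, right has 3 {U, Y, K}.
      Root U: left subtree has 0 nodes { }, right has 2 {Y, K}.
        Root Y: left subtree has 0 nodes { }, right has 1 {K}.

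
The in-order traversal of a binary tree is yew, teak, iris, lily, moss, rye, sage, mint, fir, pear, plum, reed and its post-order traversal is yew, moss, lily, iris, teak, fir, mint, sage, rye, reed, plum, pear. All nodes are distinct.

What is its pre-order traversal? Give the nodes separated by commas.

The last element of post-order is the root; it splits in-order into left and right subtrees.
Root pear: left subtree has 9 nodes {yew, teak, iris, lily, moss, rye, sage, mint, fir}, right has 2 {plum, reed}.
  Root rye: left subtree has 5 nodes {yew, teak, iris, lily, moss}, right has 3 {sage, mint, fir}.
    Root teak: left subtree has 1 node {yew}, right has 3 {iris, lily, moss}.
      Root iris: left subtree has 0 nodes { }, right has 2 {lily, moss}.
        Root lily: left subtree has 0 nodes { }, right has 1 {moss}.
    Root sage: left subtree has 0 nodes { }, right has 2 {mint, fir}.
      Root mint: left subtree has 0 nodes { }, right has 1 {fir}.
  Root plum: left subtree has 0 nodes { }, right has 1 {reed}.

pear, rye, teak, yew, iris, lily, moss, sage, mint, fir, plum, reed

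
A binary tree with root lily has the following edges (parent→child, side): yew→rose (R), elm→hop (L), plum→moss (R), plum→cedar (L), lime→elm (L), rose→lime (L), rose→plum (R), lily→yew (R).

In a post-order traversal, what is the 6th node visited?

Post-order visits the left subtree, then the right subtree, then the node.
At lily: no left child.
At lily: go right to yew.
  At yew: no left child.
  At yew: go right to rose.
    At rose: go left to lime.
      At lime: go left to elm.
        At elm: go left to hop.
          hop is a leaf — visit hop.
        At elm: no right child.
        Visit elm.
      At lime: no right child.
      Visit lime.
    At rose: go right to plum.
      At plum: go left to cedar.
        cedar is a leaf — visit cedar.
      At plum: go right to moss.
        moss is a leaf — visit moss.
      Visit plum.
    Visit rose.
  Visit yew.
Visit lily.
Full post-order sequence: hop, elm, lime, cedar, moss, plum, rose, yew, lily.

plum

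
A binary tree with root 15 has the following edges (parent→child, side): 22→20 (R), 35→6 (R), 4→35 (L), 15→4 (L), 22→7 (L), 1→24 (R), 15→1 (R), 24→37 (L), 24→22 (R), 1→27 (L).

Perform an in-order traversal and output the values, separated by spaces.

35 6 4 15 27 1 37 24 7 22 20

In-order visits the left subtree, then the node, then the right subtree.
At 15: go left to 4.
  At 4: go left to 35.
    At 35: no left child.
    Visit 35.
    At 35: go right to 6.
      6 is a leaf — visit 6.
  Visit 4.
  At 4: no right child.
Visit 15.
At 15: go right to 1.
  At 1: go left to 27.
    27 is a leaf — visit 27.
  Visit 1.
  At 1: go right to 24.
    At 24: go left to 37.
      37 is a leaf — visit 37.
    Visit 24.
    At 24: go right to 22.
      At 22: go left to 7.
        7 is a leaf — visit 7.
      Visit 22.
      At 22: go right to 20.
        20 is a leaf — visit 20.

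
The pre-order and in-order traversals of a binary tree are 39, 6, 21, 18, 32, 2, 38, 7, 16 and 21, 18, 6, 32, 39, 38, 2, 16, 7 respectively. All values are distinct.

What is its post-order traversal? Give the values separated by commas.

The first element of pre-order is the root; it splits in-order into left and right subtrees.
Root 39: left subtree has 4 nodes {21, 18, 6, 32}, right has 4 {38, 2, 16, 7}.
  Root 6: left subtree has 2 nodes {21, 18}, right has 1 {32}.
    Root 21: left subtree has 0 nodes { }, right has 1 {18}.
  Root 2: left subtree has 1 node {38}, right has 2 {16, 7}.
    Root 7: left subtree has 1 node {16}, right has 0 { }.

18, 21, 32, 6, 38, 16, 7, 2, 39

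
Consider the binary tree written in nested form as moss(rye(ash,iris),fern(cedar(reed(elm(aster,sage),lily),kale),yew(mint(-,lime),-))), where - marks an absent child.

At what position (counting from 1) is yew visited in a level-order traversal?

7

Level-order visits nodes level by level from the root, left to right within each level.
Level 0: moss
Level 1: rye, fern
Level 2: ash, iris, cedar, yew
Level 3: reed, kale, mint
Level 4: elm, lily, lime
Level 5: aster, sage
Full level-order sequence: moss, rye, fern, ash, iris, cedar, yew, reed, kale, mint, elm, lily, lime, aster, sage.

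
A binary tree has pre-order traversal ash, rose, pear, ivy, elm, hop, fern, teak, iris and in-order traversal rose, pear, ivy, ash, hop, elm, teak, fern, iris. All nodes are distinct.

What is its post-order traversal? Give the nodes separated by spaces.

The first element of pre-order is the root; it splits in-order into left and right subtrees.
Root ash: left subtree has 3 nodes {rose, pear, ivy}, right has 5 {hop, elm, teak, fern, iris}.
  Root rose: left subtree has 0 nodes { }, right has 2 {pear, ivy}.
    Root pear: left subtree has 0 nodes { }, right has 1 {ivy}.
  Root elm: left subtree has 1 node {hop}, right has 3 {teak, fern, iris}.
    Root fern: left subtree has 1 node {teak}, right has 1 {iris}.

ivy pear rose hop teak iris fern elm ash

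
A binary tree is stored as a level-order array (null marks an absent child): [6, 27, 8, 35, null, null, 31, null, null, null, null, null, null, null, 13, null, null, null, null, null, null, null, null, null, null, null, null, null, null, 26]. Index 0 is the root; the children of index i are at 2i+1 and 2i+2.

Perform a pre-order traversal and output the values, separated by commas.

6, 27, 35, 8, 31, 13, 26

Pre-order visits the node, then its left subtree, then its right subtree.
Visit 6.
At 6: go left to 27.
  Visit 27.
  At 27: go left to 35.
    35 is a leaf — visit 35.
  At 27: no right child.
At 6: go right to 8.
  Visit 8.
  At 8: no left child.
  At 8: go right to 31.
    Visit 31.
    At 31: no left child.
    At 31: go right to 13.
      Visit 13.
      At 13: go left to 26.
        26 is a leaf — visit 26.
      At 13: no right child.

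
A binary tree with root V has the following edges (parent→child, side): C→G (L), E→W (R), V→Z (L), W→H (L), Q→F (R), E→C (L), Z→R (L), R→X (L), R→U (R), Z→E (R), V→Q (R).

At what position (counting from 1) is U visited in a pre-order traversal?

5

Pre-order visits the node, then its left subtree, then its right subtree.
Visit V.
At V: go left to Z.
  Visit Z.
  At Z: go left to R.
    Visit R.
    At R: go left to X.
      X is a leaf — visit X.
    At R: go right to U.
      U is a leaf — visit U.
  At Z: go right to E.
    Visit E.
    At E: go left to C.
      Visit C.
      At C: go left to G.
        G is a leaf — visit G.
      At C: no right child.
    At E: go right to W.
      Visit W.
      At W: go left to H.
        H is a leaf — visit H.
      At W: no right child.
At V: go right to Q.
  Visit Q.
  At Q: no left child.
  At Q: go right to F.
    F is a leaf — visit F.
Full pre-order sequence: V, Z, R, X, U, E, C, G, W, H, Q, F.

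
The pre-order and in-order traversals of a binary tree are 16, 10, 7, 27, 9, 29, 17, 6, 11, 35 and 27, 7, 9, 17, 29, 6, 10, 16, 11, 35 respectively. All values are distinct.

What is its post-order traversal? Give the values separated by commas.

The first element of pre-order is the root; it splits in-order into left and right subtrees.
Root 16: left subtree has 7 nodes {27, 7, 9, 17, 29, 6, 10}, right has 2 {11, 35}.
  Root 10: left subtree has 6 nodes {27, 7, 9, 17, 29, 6}, right has 0 { }.
    Root 7: left subtree has 1 node {27}, right has 4 {9, 17, 29, 6}.
      Root 9: left subtree has 0 nodes { }, right has 3 {17, 29, 6}.
        Root 29: left subtree has 1 node {17}, right has 1 {6}.
  Root 11: left subtree has 0 nodes { }, right has 1 {35}.

27, 17, 6, 29, 9, 7, 10, 35, 11, 16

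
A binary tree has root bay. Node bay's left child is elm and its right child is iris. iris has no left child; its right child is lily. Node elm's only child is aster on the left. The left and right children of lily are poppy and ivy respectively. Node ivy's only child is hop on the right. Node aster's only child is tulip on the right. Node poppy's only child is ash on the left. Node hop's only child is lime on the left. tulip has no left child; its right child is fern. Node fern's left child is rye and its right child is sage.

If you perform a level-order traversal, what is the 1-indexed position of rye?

12

Level-order visits nodes level by level from the root, left to right within each level.
Level 0: bay
Level 1: elm, iris
Level 2: aster, lily
Level 3: tulip, poppy, ivy
Level 4: fern, ash, hop
Level 5: rye, sage, lime
Full level-order sequence: bay, elm, iris, aster, lily, tulip, poppy, ivy, fern, ash, hop, rye, sage, lime.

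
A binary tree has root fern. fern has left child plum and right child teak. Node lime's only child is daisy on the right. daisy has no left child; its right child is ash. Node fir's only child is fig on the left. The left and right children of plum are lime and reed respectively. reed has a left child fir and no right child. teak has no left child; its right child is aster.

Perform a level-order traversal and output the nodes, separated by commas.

Level-order visits nodes level by level from the root, left to right within each level.
Level 0: fern
Level 1: plum, teak
Level 2: lime, reed, aster
Level 3: daisy, fir
Level 4: ash, fig

fern, plum, teak, lime, reed, aster, daisy, fir, ash, fig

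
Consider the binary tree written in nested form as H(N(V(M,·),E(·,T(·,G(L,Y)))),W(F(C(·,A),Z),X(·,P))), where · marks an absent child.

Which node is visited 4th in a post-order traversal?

Y

Post-order visits the left subtree, then the right subtree, then the node.
At H: go left to N.
  At N: go left to V.
    At V: go left to M.
      M is a leaf — visit M.
    At V: no right child.
    Visit V.
  At N: go right to E.
    At E: no left child.
    At E: go right to T.
      At T: no left child.
      At T: go right to G.
        At G: go left to L.
          L is a leaf — visit L.
        At G: go right to Y.
          Y is a leaf — visit Y.
        Visit G.
      Visit T.
    Visit E.
  Visit N.
At H: go right to W.
  At W: go left to F.
    At F: go left to C.
      At C: no left child.
      At C: go right to A.
        A is a leaf — visit A.
      Visit C.
    At F: go right to Z.
      Z is a leaf — visit Z.
    Visit F.
  At W: go right to X.
    At X: no left child.
    At X: go right to P.
      P is a leaf — visit P.
    Visit X.
  Visit W.
Visit H.
Full post-order sequence: M, V, L, Y, G, T, E, N, A, C, Z, F, P, X, W, H.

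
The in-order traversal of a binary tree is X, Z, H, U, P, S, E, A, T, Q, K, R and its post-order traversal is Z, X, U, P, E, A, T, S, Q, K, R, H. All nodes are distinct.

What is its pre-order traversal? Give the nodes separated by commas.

The last element of post-order is the root; it splits in-order into left and right subtrees.
Root H: left subtree has 2 nodes {X, Z}, right has 9 {U, P, S, E, A, T, Q, K, R}.
  Root X: left subtree has 0 nodes { }, right has 1 {Z}.
  Root R: left subtree has 8 nodes {U, P, S, E, A, T, Q, K}, right has 0 { }.
    Root K: left subtree has 7 nodes {U, P, S, E, A, T, Q}, right has 0 { }.
      Root Q: left subtree has 6 nodes {U, P, S, E, A, T}, right has 0 { }.
        Root S: left subtree has 2 nodes {U, P}, right has 3 {E, A, T}.
          Root P: left subtree has 1 node {U}, right has 0 { }.
          Root T: left subtree has 2 nodes {E, A}, right has 0 { }.
            Root A: left subtree has 1 node {E}, right has 0 { }.

H, X, Z, R, K, Q, S, P, U, T, A, E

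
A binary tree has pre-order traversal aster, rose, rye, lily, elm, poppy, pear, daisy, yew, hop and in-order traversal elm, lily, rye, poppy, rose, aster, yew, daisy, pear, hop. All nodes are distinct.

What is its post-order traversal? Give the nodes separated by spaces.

The first element of pre-order is the root; it splits in-order into left and right subtrees.
Root aster: left subtree has 5 nodes {elm, lily, rye, poppy, rose}, right has 4 {yew, daisy, pear, hop}.
  Root rose: left subtree has 4 nodes {elm, lily, rye, poppy}, right has 0 { }.
    Root rye: left subtree has 2 nodes {elm, lily}, right has 1 {poppy}.
      Root lily: left subtree has 1 node {elm}, right has 0 { }.
  Root pear: left subtree has 2 nodes {yew, daisy}, right has 1 {hop}.
    Root daisy: left subtree has 1 node {yew}, right has 0 { }.

elm lily poppy rye rose yew daisy hop pear aster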